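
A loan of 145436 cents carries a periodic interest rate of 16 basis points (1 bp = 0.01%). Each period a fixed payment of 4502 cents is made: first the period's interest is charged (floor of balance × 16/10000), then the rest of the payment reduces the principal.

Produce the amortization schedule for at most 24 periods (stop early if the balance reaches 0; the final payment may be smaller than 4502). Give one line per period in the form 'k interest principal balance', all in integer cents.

1. interest=⌊145436·16/10000⌋=232; principal=4502-232=4270; balance=145436-4270=141166
2. interest=⌊141166·16/10000⌋=225; principal=4502-225=4277; balance=141166-4277=136889
3. interest=⌊136889·16/10000⌋=219; principal=4502-219=4283; balance=136889-4283=132606
4. interest=⌊132606·16/10000⌋=212; principal=4502-212=4290; balance=132606-4290=128316
5. interest=⌊128316·16/10000⌋=205; principal=4502-205=4297; balance=128316-4297=124019
6. interest=⌊124019·16/10000⌋=198; principal=4502-198=4304; balance=124019-4304=119715
7. interest=⌊119715·16/10000⌋=191; principal=4502-191=4311; balance=119715-4311=115404
8. interest=⌊115404·16/10000⌋=184; principal=4502-184=4318; balance=115404-4318=111086
9. interest=⌊111086·16/10000⌋=177; principal=4502-177=4325; balance=111086-4325=106761
10. interest=⌊106761·16/10000⌋=170; principal=4502-170=4332; balance=106761-4332=102429
11. interest=⌊102429·16/10000⌋=163; principal=4502-163=4339; balance=102429-4339=98090
12. interest=⌊98090·16/10000⌋=156; principal=4502-156=4346; balance=98090-4346=93744
13. interest=⌊93744·16/10000⌋=149; principal=4502-149=4353; balance=93744-4353=89391
14. interest=⌊89391·16/10000⌋=143; principal=4502-143=4359; balance=89391-4359=85032
15. interest=⌊85032·16/10000⌋=136; principal=4502-136=4366; balance=85032-4366=80666
16. interest=⌊80666·16/10000⌋=129; principal=4502-129=4373; balance=80666-4373=76293
17. interest=⌊76293·16/10000⌋=122; principal=4502-122=4380; balance=76293-4380=71913
18. interest=⌊71913·16/10000⌋=115; principal=4502-115=4387; balance=71913-4387=67526
19. interest=⌊67526·16/10000⌋=108; principal=4502-108=4394; balance=67526-4394=63132
20. interest=⌊63132·16/10000⌋=101; principal=4502-101=4401; balance=63132-4401=58731
21. interest=⌊58731·16/10000⌋=93; principal=4502-93=4409; balance=58731-4409=54322
22. interest=⌊54322·16/10000⌋=86; principal=4502-86=4416; balance=54322-4416=49906
23. interest=⌊49906·16/10000⌋=79; principal=4502-79=4423; balance=49906-4423=45483
24. interest=⌊45483·16/10000⌋=72; principal=4502-72=4430; balance=45483-4430=41053

1 232 4270 141166
2 225 4277 136889
3 219 4283 132606
4 212 4290 128316
5 205 4297 124019
6 198 4304 119715
7 191 4311 115404
8 184 4318 111086
9 177 4325 106761
10 170 4332 102429
11 163 4339 98090
12 156 4346 93744
13 149 4353 89391
14 143 4359 85032
15 136 4366 80666
16 129 4373 76293
17 122 4380 71913
18 115 4387 67526
19 108 4394 63132
20 101 4401 58731
21 93 4409 54322
22 86 4416 49906
23 79 4423 45483
24 72 4430 41053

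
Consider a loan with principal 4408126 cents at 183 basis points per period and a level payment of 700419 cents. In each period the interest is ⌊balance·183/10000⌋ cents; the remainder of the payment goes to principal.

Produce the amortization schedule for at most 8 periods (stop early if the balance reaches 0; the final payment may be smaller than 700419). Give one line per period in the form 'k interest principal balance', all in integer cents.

1 80668 619751 3788375
2 69327 631092 3157283
3 57778 642641 2514642
4 46017 654402 1860240
5 34042 666377 1193863
6 21847 678572 515291
7 9429 515291 0

1. interest=⌊4408126·183/10000⌋=80668; principal=700419-80668=619751; balance=4408126-619751=3788375
2. interest=⌊3788375·183/10000⌋=69327; principal=700419-69327=631092; balance=3788375-631092=3157283
3. interest=⌊3157283·183/10000⌋=57778; principal=700419-57778=642641; balance=3157283-642641=2514642
4. interest=⌊2514642·183/10000⌋=46017; principal=700419-46017=654402; balance=2514642-654402=1860240
5. interest=⌊1860240·183/10000⌋=34042; principal=700419-34042=666377; balance=1860240-666377=1193863
6. interest=⌊1193863·183/10000⌋=21847; principal=700419-21847=678572; balance=1193863-678572=515291
7. interest=⌊515291·183/10000⌋=9429; principal=min(700419-9429,515291)=515291; balance=515291-515291=0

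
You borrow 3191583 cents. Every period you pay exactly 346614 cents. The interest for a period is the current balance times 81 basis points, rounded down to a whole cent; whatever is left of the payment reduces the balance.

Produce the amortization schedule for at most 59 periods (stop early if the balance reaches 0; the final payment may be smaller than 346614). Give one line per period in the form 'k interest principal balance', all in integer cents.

1 25851 320763 2870820
2 23253 323361 2547459
3 20634 325980 2221479
4 17993 328621 1892858
5 15332 331282 1561576
6 12648 333966 1227610
7 9943 336671 890939
8 7216 339398 551541
9 4467 342147 209394
10 1696 209394 0

1. interest=⌊3191583·81/10000⌋=25851; principal=346614-25851=320763; balance=3191583-320763=2870820
2. interest=⌊2870820·81/10000⌋=23253; principal=346614-23253=323361; balance=2870820-323361=2547459
3. interest=⌊2547459·81/10000⌋=20634; principal=346614-20634=325980; balance=2547459-325980=2221479
4. interest=⌊2221479·81/10000⌋=17993; principal=346614-17993=328621; balance=2221479-328621=1892858
5. interest=⌊1892858·81/10000⌋=15332; principal=346614-15332=331282; balance=1892858-331282=1561576
6. interest=⌊1561576·81/10000⌋=12648; principal=346614-12648=333966; balance=1561576-333966=1227610
7. interest=⌊1227610·81/10000⌋=9943; principal=346614-9943=336671; balance=1227610-336671=890939
8. interest=⌊890939·81/10000⌋=7216; principal=346614-7216=339398; balance=890939-339398=551541
9. interest=⌊551541·81/10000⌋=4467; principal=346614-4467=342147; balance=551541-342147=209394
10. interest=⌊209394·81/10000⌋=1696; principal=min(346614-1696,209394)=209394; balance=209394-209394=0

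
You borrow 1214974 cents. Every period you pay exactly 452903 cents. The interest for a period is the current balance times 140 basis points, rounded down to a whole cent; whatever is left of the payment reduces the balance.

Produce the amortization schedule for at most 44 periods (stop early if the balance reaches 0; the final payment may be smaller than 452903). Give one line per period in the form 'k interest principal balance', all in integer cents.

1 17009 435894 779080
2 10907 441996 337084
3 4719 337084 0

1. interest=⌊1214974·140/10000⌋=17009; principal=452903-17009=435894; balance=1214974-435894=779080
2. interest=⌊779080·140/10000⌋=10907; principal=452903-10907=441996; balance=779080-441996=337084
3. interest=⌊337084·140/10000⌋=4719; principal=min(452903-4719,337084)=337084; balance=337084-337084=0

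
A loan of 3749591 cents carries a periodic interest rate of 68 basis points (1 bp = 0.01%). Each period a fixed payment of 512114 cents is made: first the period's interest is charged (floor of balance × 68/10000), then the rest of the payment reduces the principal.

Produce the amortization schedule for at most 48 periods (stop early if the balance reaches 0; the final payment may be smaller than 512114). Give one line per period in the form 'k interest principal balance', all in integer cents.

1 25497 486617 3262974
2 22188 489926 2773048
3 18856 493258 2279790
4 15502 496612 1783178
5 12125 499989 1283189
6 8725 503389 779800
7 5302 506812 272988
8 1856 272988 0

1. interest=⌊3749591·68/10000⌋=25497; principal=512114-25497=486617; balance=3749591-486617=3262974
2. interest=⌊3262974·68/10000⌋=22188; principal=512114-22188=489926; balance=3262974-489926=2773048
3. interest=⌊2773048·68/10000⌋=18856; principal=512114-18856=493258; balance=2773048-493258=2279790
4. interest=⌊2279790·68/10000⌋=15502; principal=512114-15502=496612; balance=2279790-496612=1783178
5. interest=⌊1783178·68/10000⌋=12125; principal=512114-12125=499989; balance=1783178-499989=1283189
6. interest=⌊1283189·68/10000⌋=8725; principal=512114-8725=503389; balance=1283189-503389=779800
7. interest=⌊779800·68/10000⌋=5302; principal=512114-5302=506812; balance=779800-506812=272988
8. interest=⌊272988·68/10000⌋=1856; principal=min(512114-1856,272988)=272988; balance=272988-272988=0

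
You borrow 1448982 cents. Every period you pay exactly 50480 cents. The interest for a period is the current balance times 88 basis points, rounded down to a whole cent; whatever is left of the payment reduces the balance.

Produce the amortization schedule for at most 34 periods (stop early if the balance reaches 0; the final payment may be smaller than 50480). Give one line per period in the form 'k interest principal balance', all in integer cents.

1 12751 37729 1411253
2 12419 38061 1373192
3 12084 38396 1334796
4 11746 38734 1296062
5 11405 39075 1256987
6 11061 39419 1217568
7 10714 39766 1177802
8 10364 40116 1137686
9 10011 40469 1097217
10 9655 40825 1056392
11 9296 41184 1015208
12 8933 41547 973661
13 8568 41912 931749
14 8199 42281 889468
15 7827 42653 846815
16 7451 43029 803786
17 7073 43407 760379
18 6691 43789 716590
19 6305 44175 672415
20 5917 44563 627852
21 5525 44955 582897
22 5129 45351 537546
23 4730 45750 491796
24 4327 46153 445643
25 3921 46559 399084
26 3511 46969 352115
27 3098 47382 304733
28 2681 47799 256934
29 2261 48219 208715
30 1836 48644 160071
31 1408 49072 110999
32 976 49504 61495
33 541 49939 11556
34 101 11556 0

1. interest=⌊1448982·88/10000⌋=12751; principal=50480-12751=37729; balance=1448982-37729=1411253
2. interest=⌊1411253·88/10000⌋=12419; principal=50480-12419=38061; balance=1411253-38061=1373192
3. interest=⌊1373192·88/10000⌋=12084; principal=50480-12084=38396; balance=1373192-38396=1334796
4. interest=⌊1334796·88/10000⌋=11746; principal=50480-11746=38734; balance=1334796-38734=1296062
5. interest=⌊1296062·88/10000⌋=11405; principal=50480-11405=39075; balance=1296062-39075=1256987
6. interest=⌊1256987·88/10000⌋=11061; principal=50480-11061=39419; balance=1256987-39419=1217568
7. interest=⌊1217568·88/10000⌋=10714; principal=50480-10714=39766; balance=1217568-39766=1177802
8. interest=⌊1177802·88/10000⌋=10364; principal=50480-10364=40116; balance=1177802-40116=1137686
9. interest=⌊1137686·88/10000⌋=10011; principal=50480-10011=40469; balance=1137686-40469=1097217
10. interest=⌊1097217·88/10000⌋=9655; principal=50480-9655=40825; balance=1097217-40825=1056392
11. interest=⌊1056392·88/10000⌋=9296; principal=50480-9296=41184; balance=1056392-41184=1015208
12. interest=⌊1015208·88/10000⌋=8933; principal=50480-8933=41547; balance=1015208-41547=973661
13. interest=⌊973661·88/10000⌋=8568; principal=50480-8568=41912; balance=973661-41912=931749
14. interest=⌊931749·88/10000⌋=8199; principal=50480-8199=42281; balance=931749-42281=889468
15. interest=⌊889468·88/10000⌋=7827; principal=50480-7827=42653; balance=889468-42653=846815
16. interest=⌊846815·88/10000⌋=7451; principal=50480-7451=43029; balance=846815-43029=803786
17. interest=⌊803786·88/10000⌋=7073; principal=50480-7073=43407; balance=803786-43407=760379
18. interest=⌊760379·88/10000⌋=6691; principal=50480-6691=43789; balance=760379-43789=716590
19. interest=⌊716590·88/10000⌋=6305; principal=50480-6305=44175; balance=716590-44175=672415
20. interest=⌊672415·88/10000⌋=5917; principal=50480-5917=44563; balance=672415-44563=627852
21. interest=⌊627852·88/10000⌋=5525; principal=50480-5525=44955; balance=627852-44955=582897
22. interest=⌊582897·88/10000⌋=5129; principal=50480-5129=45351; balance=582897-45351=537546
23. interest=⌊537546·88/10000⌋=4730; principal=50480-4730=45750; balance=537546-45750=491796
24. interest=⌊491796·88/10000⌋=4327; principal=50480-4327=46153; balance=491796-46153=445643
25. interest=⌊445643·88/10000⌋=3921; principal=50480-3921=46559; balance=445643-46559=399084
26. interest=⌊399084·88/10000⌋=3511; principal=50480-3511=46969; balance=399084-46969=352115
27. interest=⌊352115·88/10000⌋=3098; principal=50480-3098=47382; balance=352115-47382=304733
28. interest=⌊304733·88/10000⌋=2681; principal=50480-2681=47799; balance=304733-47799=256934
29. interest=⌊256934·88/10000⌋=2261; principal=50480-2261=48219; balance=256934-48219=208715
30. interest=⌊208715·88/10000⌋=1836; principal=50480-1836=48644; balance=208715-48644=160071
31. interest=⌊160071·88/10000⌋=1408; principal=50480-1408=49072; balance=160071-49072=110999
32. interest=⌊110999·88/10000⌋=976; principal=50480-976=49504; balance=110999-49504=61495
33. interest=⌊61495·88/10000⌋=541; principal=50480-541=49939; balance=61495-49939=11556
34. interest=⌊11556·88/10000⌋=101; principal=min(50480-101,11556)=11556; balance=11556-11556=0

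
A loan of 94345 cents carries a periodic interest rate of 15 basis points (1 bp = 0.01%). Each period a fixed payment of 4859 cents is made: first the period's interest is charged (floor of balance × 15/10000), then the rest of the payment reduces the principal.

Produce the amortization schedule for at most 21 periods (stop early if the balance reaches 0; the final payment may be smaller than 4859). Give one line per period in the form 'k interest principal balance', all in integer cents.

1 141 4718 89627
2 134 4725 84902
3 127 4732 80170
4 120 4739 75431
5 113 4746 70685
6 106 4753 65932
7 98 4761 61171
8 91 4768 56403
9 84 4775 51628
10 77 4782 46846
11 70 4789 42057
12 63 4796 37261
13 55 4804 32457
14 48 4811 27646
15 41 4818 22828
16 34 4825 18003
17 27 4832 13171
18 19 4840 8331
19 12 4847 3484
20 5 3484 0

1. interest=⌊94345·15/10000⌋=141; principal=4859-141=4718; balance=94345-4718=89627
2. interest=⌊89627·15/10000⌋=134; principal=4859-134=4725; balance=89627-4725=84902
3. interest=⌊84902·15/10000⌋=127; principal=4859-127=4732; balance=84902-4732=80170
4. interest=⌊80170·15/10000⌋=120; principal=4859-120=4739; balance=80170-4739=75431
5. interest=⌊75431·15/10000⌋=113; principal=4859-113=4746; balance=75431-4746=70685
6. interest=⌊70685·15/10000⌋=106; principal=4859-106=4753; balance=70685-4753=65932
7. interest=⌊65932·15/10000⌋=98; principal=4859-98=4761; balance=65932-4761=61171
8. interest=⌊61171·15/10000⌋=91; principal=4859-91=4768; balance=61171-4768=56403
9. interest=⌊56403·15/10000⌋=84; principal=4859-84=4775; balance=56403-4775=51628
10. interest=⌊51628·15/10000⌋=77; principal=4859-77=4782; balance=51628-4782=46846
11. interest=⌊46846·15/10000⌋=70; principal=4859-70=4789; balance=46846-4789=42057
12. interest=⌊42057·15/10000⌋=63; principal=4859-63=4796; balance=42057-4796=37261
13. interest=⌊37261·15/10000⌋=55; principal=4859-55=4804; balance=37261-4804=32457
14. interest=⌊32457·15/10000⌋=48; principal=4859-48=4811; balance=32457-4811=27646
15. interest=⌊27646·15/10000⌋=41; principal=4859-41=4818; balance=27646-4818=22828
16. interest=⌊22828·15/10000⌋=34; principal=4859-34=4825; balance=22828-4825=18003
17. interest=⌊18003·15/10000⌋=27; principal=4859-27=4832; balance=18003-4832=13171
18. interest=⌊13171·15/10000⌋=19; principal=4859-19=4840; balance=13171-4840=8331
19. interest=⌊8331·15/10000⌋=12; principal=4859-12=4847; balance=8331-4847=3484
20. interest=⌊3484·15/10000⌋=5; principal=min(4859-5,3484)=3484; balance=3484-3484=0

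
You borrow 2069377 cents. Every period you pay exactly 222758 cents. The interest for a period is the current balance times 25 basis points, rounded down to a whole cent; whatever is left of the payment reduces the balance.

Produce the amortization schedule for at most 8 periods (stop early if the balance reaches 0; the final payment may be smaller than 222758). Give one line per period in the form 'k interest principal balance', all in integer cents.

1. interest=⌊2069377·25/10000⌋=5173; principal=222758-5173=217585; balance=2069377-217585=1851792
2. interest=⌊1851792·25/10000⌋=4629; principal=222758-4629=218129; balance=1851792-218129=1633663
3. interest=⌊1633663·25/10000⌋=4084; principal=222758-4084=218674; balance=1633663-218674=1414989
4. interest=⌊1414989·25/10000⌋=3537; principal=222758-3537=219221; balance=1414989-219221=1195768
5. interest=⌊1195768·25/10000⌋=2989; principal=222758-2989=219769; balance=1195768-219769=975999
6. interest=⌊975999·25/10000⌋=2439; principal=222758-2439=220319; balance=975999-220319=755680
7. interest=⌊755680·25/10000⌋=1889; principal=222758-1889=220869; balance=755680-220869=534811
8. interest=⌊534811·25/10000⌋=1337; principal=222758-1337=221421; balance=534811-221421=313390

1 5173 217585 1851792
2 4629 218129 1633663
3 4084 218674 1414989
4 3537 219221 1195768
5 2989 219769 975999
6 2439 220319 755680
7 1889 220869 534811
8 1337 221421 313390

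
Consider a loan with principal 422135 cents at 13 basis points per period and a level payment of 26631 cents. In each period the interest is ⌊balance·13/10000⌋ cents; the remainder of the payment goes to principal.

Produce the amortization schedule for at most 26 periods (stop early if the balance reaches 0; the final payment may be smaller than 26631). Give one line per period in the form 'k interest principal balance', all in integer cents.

1. interest=⌊422135·13/10000⌋=548; principal=26631-548=26083; balance=422135-26083=396052
2. interest=⌊396052·13/10000⌋=514; principal=26631-514=26117; balance=396052-26117=369935
3. interest=⌊369935·13/10000⌋=480; principal=26631-480=26151; balance=369935-26151=343784
4. interest=⌊343784·13/10000⌋=446; principal=26631-446=26185; balance=343784-26185=317599
5. interest=⌊317599·13/10000⌋=412; principal=26631-412=26219; balance=317599-26219=291380
6. interest=⌊291380·13/10000⌋=378; principal=26631-378=26253; balance=291380-26253=265127
7. interest=⌊265127·13/10000⌋=344; principal=26631-344=26287; balance=265127-26287=238840
8. interest=⌊238840·13/10000⌋=310; principal=26631-310=26321; balance=238840-26321=212519
9. interest=⌊212519·13/10000⌋=276; principal=26631-276=26355; balance=212519-26355=186164
10. interest=⌊186164·13/10000⌋=242; principal=26631-242=26389; balance=186164-26389=159775
11. interest=⌊159775·13/10000⌋=207; principal=26631-207=26424; balance=159775-26424=133351
12. interest=⌊133351·13/10000⌋=173; principal=26631-173=26458; balance=133351-26458=106893
13. interest=⌊106893·13/10000⌋=138; principal=26631-138=26493; balance=106893-26493=80400
14. interest=⌊80400·13/10000⌋=104; principal=26631-104=26527; balance=80400-26527=53873
15. interest=⌊53873·13/10000⌋=70; principal=26631-70=26561; balance=53873-26561=27312
16. interest=⌊27312·13/10000⌋=35; principal=26631-35=26596; balance=27312-26596=716
17. interest=⌊716·13/10000⌋=0; principal=min(26631-0,716)=716; balance=716-716=0

1 548 26083 396052
2 514 26117 369935
3 480 26151 343784
4 446 26185 317599
5 412 26219 291380
6 378 26253 265127
7 344 26287 238840
8 310 26321 212519
9 276 26355 186164
10 242 26389 159775
11 207 26424 133351
12 173 26458 106893
13 138 26493 80400
14 104 26527 53873
15 70 26561 27312
16 35 26596 716
17 0 716 0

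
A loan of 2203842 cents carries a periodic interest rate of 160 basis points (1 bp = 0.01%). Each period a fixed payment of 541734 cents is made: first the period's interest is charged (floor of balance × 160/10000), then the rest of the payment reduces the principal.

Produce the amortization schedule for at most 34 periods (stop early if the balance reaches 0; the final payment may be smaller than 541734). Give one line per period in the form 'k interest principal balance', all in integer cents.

1. interest=⌊2203842·160/10000⌋=35261; principal=541734-35261=506473; balance=2203842-506473=1697369
2. interest=⌊1697369·160/10000⌋=27157; principal=541734-27157=514577; balance=1697369-514577=1182792
3. interest=⌊1182792·160/10000⌋=18924; principal=541734-18924=522810; balance=1182792-522810=659982
4. interest=⌊659982·160/10000⌋=10559; principal=541734-10559=531175; balance=659982-531175=128807
5. interest=⌊128807·160/10000⌋=2060; principal=min(541734-2060,128807)=128807; balance=128807-128807=0

1 35261 506473 1697369
2 27157 514577 1182792
3 18924 522810 659982
4 10559 531175 128807
5 2060 128807 0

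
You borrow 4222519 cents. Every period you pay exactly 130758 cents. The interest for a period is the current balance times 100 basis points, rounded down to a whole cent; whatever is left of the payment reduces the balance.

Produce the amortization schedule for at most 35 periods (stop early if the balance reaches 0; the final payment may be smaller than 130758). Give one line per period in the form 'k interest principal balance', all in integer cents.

1. interest=⌊4222519·100/10000⌋=42225; principal=130758-42225=88533; balance=4222519-88533=4133986
2. interest=⌊4133986·100/10000⌋=41339; principal=130758-41339=89419; balance=4133986-89419=4044567
3. interest=⌊4044567·100/10000⌋=40445; principal=130758-40445=90313; balance=4044567-90313=3954254
4. interest=⌊3954254·100/10000⌋=39542; principal=130758-39542=91216; balance=3954254-91216=3863038
5. interest=⌊3863038·100/10000⌋=38630; principal=130758-38630=92128; balance=3863038-92128=3770910
6. interest=⌊3770910·100/10000⌋=37709; principal=130758-37709=93049; balance=3770910-93049=3677861
7. interest=⌊3677861·100/10000⌋=36778; principal=130758-36778=93980; balance=3677861-93980=3583881
8. interest=⌊3583881·100/10000⌋=35838; principal=130758-35838=94920; balance=3583881-94920=3488961
9. interest=⌊3488961·100/10000⌋=34889; principal=130758-34889=95869; balance=3488961-95869=3393092
10. interest=⌊3393092·100/10000⌋=33930; principal=130758-33930=96828; balance=3393092-96828=3296264
11. interest=⌊3296264·100/10000⌋=32962; principal=130758-32962=97796; balance=3296264-97796=3198468
12. interest=⌊3198468·100/10000⌋=31984; principal=130758-31984=98774; balance=3198468-98774=3099694
13. interest=⌊3099694·100/10000⌋=30996; principal=130758-30996=99762; balance=3099694-99762=2999932
14. interest=⌊2999932·100/10000⌋=29999; principal=130758-29999=100759; balance=2999932-100759=2899173
15. interest=⌊2899173·100/10000⌋=28991; principal=130758-28991=101767; balance=2899173-101767=2797406
16. interest=⌊2797406·100/10000⌋=27974; principal=130758-27974=102784; balance=2797406-102784=2694622
17. interest=⌊2694622·100/10000⌋=26946; principal=130758-26946=103812; balance=2694622-103812=2590810
18. interest=⌊2590810·100/10000⌋=25908; principal=130758-25908=104850; balance=2590810-104850=2485960
19. interest=⌊2485960·100/10000⌋=24859; principal=130758-24859=105899; balance=2485960-105899=2380061
20. interest=⌊2380061·100/10000⌋=23800; principal=130758-23800=106958; balance=2380061-106958=2273103
21. interest=⌊2273103·100/10000⌋=22731; principal=130758-22731=108027; balance=2273103-108027=2165076
22. interest=⌊2165076·100/10000⌋=21650; principal=130758-21650=109108; balance=2165076-109108=2055968
23. interest=⌊2055968·100/10000⌋=20559; principal=130758-20559=110199; balance=2055968-110199=1945769
24. interest=⌊1945769·100/10000⌋=19457; principal=130758-19457=111301; balance=1945769-111301=1834468
25. interest=⌊1834468·100/10000⌋=18344; principal=130758-18344=112414; balance=1834468-112414=1722054
26. interest=⌊1722054·100/10000⌋=17220; principal=130758-17220=113538; balance=1722054-113538=1608516
27. interest=⌊1608516·100/10000⌋=16085; principal=130758-16085=114673; balance=1608516-114673=1493843
28. interest=⌊1493843·100/10000⌋=14938; principal=130758-14938=115820; balance=1493843-115820=1378023
29. interest=⌊1378023·100/10000⌋=13780; principal=130758-13780=116978; balance=1378023-116978=1261045
30. interest=⌊1261045·100/10000⌋=12610; principal=130758-12610=118148; balance=1261045-118148=1142897
31. interest=⌊1142897·100/10000⌋=11428; principal=130758-11428=119330; balance=1142897-119330=1023567
32. interest=⌊1023567·100/10000⌋=10235; principal=130758-10235=120523; balance=1023567-120523=903044
33. interest=⌊903044·100/10000⌋=9030; principal=130758-9030=121728; balance=903044-121728=781316
34. interest=⌊781316·100/10000⌋=7813; principal=130758-7813=122945; balance=781316-122945=658371
35. interest=⌊658371·100/10000⌋=6583; principal=130758-6583=124175; balance=658371-124175=534196

1 42225 88533 4133986
2 41339 89419 4044567
3 40445 90313 3954254
4 39542 91216 3863038
5 38630 92128 3770910
6 37709 93049 3677861
7 36778 93980 3583881
8 35838 94920 3488961
9 34889 95869 3393092
10 33930 96828 3296264
11 32962 97796 3198468
12 31984 98774 3099694
13 30996 99762 2999932
14 29999 100759 2899173
15 28991 101767 2797406
16 27974 102784 2694622
17 26946 103812 2590810
18 25908 104850 2485960
19 24859 105899 2380061
20 23800 106958 2273103
21 22731 108027 2165076
22 21650 109108 2055968
23 20559 110199 1945769
24 19457 111301 1834468
25 18344 112414 1722054
26 17220 113538 1608516
27 16085 114673 1493843
28 14938 115820 1378023
29 13780 116978 1261045
30 12610 118148 1142897
31 11428 119330 1023567
32 10235 120523 903044
33 9030 121728 781316
34 7813 122945 658371
35 6583 124175 534196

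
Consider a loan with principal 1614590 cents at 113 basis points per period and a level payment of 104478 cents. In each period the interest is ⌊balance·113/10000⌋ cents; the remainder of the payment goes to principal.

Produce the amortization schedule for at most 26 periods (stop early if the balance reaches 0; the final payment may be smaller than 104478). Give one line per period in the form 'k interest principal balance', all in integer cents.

1 18244 86234 1528356
2 17270 87208 1441148
3 16284 88194 1352954
4 15288 89190 1263764
5 14280 90198 1173566
6 13261 91217 1082349
7 12230 92248 990101
8 11188 93290 896811
9 10133 94345 802466
10 9067 95411 707055
11 7989 96489 610566
12 6899 97579 512987
13 5796 98682 414305
14 4681 99797 314508
15 3553 100925 213583
16 2413 102065 111518
17 1260 103218 8300
18 93 8300 0

1. interest=⌊1614590·113/10000⌋=18244; principal=104478-18244=86234; balance=1614590-86234=1528356
2. interest=⌊1528356·113/10000⌋=17270; principal=104478-17270=87208; balance=1528356-87208=1441148
3. interest=⌊1441148·113/10000⌋=16284; principal=104478-16284=88194; balance=1441148-88194=1352954
4. interest=⌊1352954·113/10000⌋=15288; principal=104478-15288=89190; balance=1352954-89190=1263764
5. interest=⌊1263764·113/10000⌋=14280; principal=104478-14280=90198; balance=1263764-90198=1173566
6. interest=⌊1173566·113/10000⌋=13261; principal=104478-13261=91217; balance=1173566-91217=1082349
7. interest=⌊1082349·113/10000⌋=12230; principal=104478-12230=92248; balance=1082349-92248=990101
8. interest=⌊990101·113/10000⌋=11188; principal=104478-11188=93290; balance=990101-93290=896811
9. interest=⌊896811·113/10000⌋=10133; principal=104478-10133=94345; balance=896811-94345=802466
10. interest=⌊802466·113/10000⌋=9067; principal=104478-9067=95411; balance=802466-95411=707055
11. interest=⌊707055·113/10000⌋=7989; principal=104478-7989=96489; balance=707055-96489=610566
12. interest=⌊610566·113/10000⌋=6899; principal=104478-6899=97579; balance=610566-97579=512987
13. interest=⌊512987·113/10000⌋=5796; principal=104478-5796=98682; balance=512987-98682=414305
14. interest=⌊414305·113/10000⌋=4681; principal=104478-4681=99797; balance=414305-99797=314508
15. interest=⌊314508·113/10000⌋=3553; principal=104478-3553=100925; balance=314508-100925=213583
16. interest=⌊213583·113/10000⌋=2413; principal=104478-2413=102065; balance=213583-102065=111518
17. interest=⌊111518·113/10000⌋=1260; principal=104478-1260=103218; balance=111518-103218=8300
18. interest=⌊8300·113/10000⌋=93; principal=min(104478-93,8300)=8300; balance=8300-8300=0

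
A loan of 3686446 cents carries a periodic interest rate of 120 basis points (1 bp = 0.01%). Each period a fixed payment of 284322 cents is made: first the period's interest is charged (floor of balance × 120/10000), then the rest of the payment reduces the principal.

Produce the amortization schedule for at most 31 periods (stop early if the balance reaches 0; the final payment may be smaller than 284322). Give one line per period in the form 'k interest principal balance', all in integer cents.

1 44237 240085 3446361
2 41356 242966 3203395
3 38440 245882 2957513
4 35490 248832 2708681
5 32504 251818 2456863
6 29482 254840 2202023
7 26424 257898 1944125
8 23329 260993 1683132
9 20197 264125 1419007
10 17028 267294 1151713
11 13820 270502 881211
12 10574 273748 607463
13 7289 277033 330430
14 3965 280357 50073
15 600 50073 0

1. interest=⌊3686446·120/10000⌋=44237; principal=284322-44237=240085; balance=3686446-240085=3446361
2. interest=⌊3446361·120/10000⌋=41356; principal=284322-41356=242966; balance=3446361-242966=3203395
3. interest=⌊3203395·120/10000⌋=38440; principal=284322-38440=245882; balance=3203395-245882=2957513
4. interest=⌊2957513·120/10000⌋=35490; principal=284322-35490=248832; balance=2957513-248832=2708681
5. interest=⌊2708681·120/10000⌋=32504; principal=284322-32504=251818; balance=2708681-251818=2456863
6. interest=⌊2456863·120/10000⌋=29482; principal=284322-29482=254840; balance=2456863-254840=2202023
7. interest=⌊2202023·120/10000⌋=26424; principal=284322-26424=257898; balance=2202023-257898=1944125
8. interest=⌊1944125·120/10000⌋=23329; principal=284322-23329=260993; balance=1944125-260993=1683132
9. interest=⌊1683132·120/10000⌋=20197; principal=284322-20197=264125; balance=1683132-264125=1419007
10. interest=⌊1419007·120/10000⌋=17028; principal=284322-17028=267294; balance=1419007-267294=1151713
11. interest=⌊1151713·120/10000⌋=13820; principal=284322-13820=270502; balance=1151713-270502=881211
12. interest=⌊881211·120/10000⌋=10574; principal=284322-10574=273748; balance=881211-273748=607463
13. interest=⌊607463·120/10000⌋=7289; principal=284322-7289=277033; balance=607463-277033=330430
14. interest=⌊330430·120/10000⌋=3965; principal=284322-3965=280357; balance=330430-280357=50073
15. interest=⌊50073·120/10000⌋=600; principal=min(284322-600,50073)=50073; balance=50073-50073=0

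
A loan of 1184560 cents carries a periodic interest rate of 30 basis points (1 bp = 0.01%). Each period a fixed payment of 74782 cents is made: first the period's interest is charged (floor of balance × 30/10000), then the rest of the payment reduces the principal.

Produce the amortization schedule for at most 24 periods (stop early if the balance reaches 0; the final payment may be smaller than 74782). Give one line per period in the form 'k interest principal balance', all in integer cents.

1 3553 71229 1113331
2 3339 71443 1041888
3 3125 71657 970231
4 2910 71872 898359
5 2695 72087 826272
6 2478 72304 753968
7 2261 72521 681447
8 2044 72738 608709
9 1826 72956 535753
10 1607 73175 462578
11 1387 73395 389183
12 1167 73615 315568
13 946 73836 241732
14 725 74057 167675
15 503 74279 93396
16 280 74502 18894
17 56 18894 0

1. interest=⌊1184560·30/10000⌋=3553; principal=74782-3553=71229; balance=1184560-71229=1113331
2. interest=⌊1113331·30/10000⌋=3339; principal=74782-3339=71443; balance=1113331-71443=1041888
3. interest=⌊1041888·30/10000⌋=3125; principal=74782-3125=71657; balance=1041888-71657=970231
4. interest=⌊970231·30/10000⌋=2910; principal=74782-2910=71872; balance=970231-71872=898359
5. interest=⌊898359·30/10000⌋=2695; principal=74782-2695=72087; balance=898359-72087=826272
6. interest=⌊826272·30/10000⌋=2478; principal=74782-2478=72304; balance=826272-72304=753968
7. interest=⌊753968·30/10000⌋=2261; principal=74782-2261=72521; balance=753968-72521=681447
8. interest=⌊681447·30/10000⌋=2044; principal=74782-2044=72738; balance=681447-72738=608709
9. interest=⌊608709·30/10000⌋=1826; principal=74782-1826=72956; balance=608709-72956=535753
10. interest=⌊535753·30/10000⌋=1607; principal=74782-1607=73175; balance=535753-73175=462578
11. interest=⌊462578·30/10000⌋=1387; principal=74782-1387=73395; balance=462578-73395=389183
12. interest=⌊389183·30/10000⌋=1167; principal=74782-1167=73615; balance=389183-73615=315568
13. interest=⌊315568·30/10000⌋=946; principal=74782-946=73836; balance=315568-73836=241732
14. interest=⌊241732·30/10000⌋=725; principal=74782-725=74057; balance=241732-74057=167675
15. interest=⌊167675·30/10000⌋=503; principal=74782-503=74279; balance=167675-74279=93396
16. interest=⌊93396·30/10000⌋=280; principal=74782-280=74502; balance=93396-74502=18894
17. interest=⌊18894·30/10000⌋=56; principal=min(74782-56,18894)=18894; balance=18894-18894=0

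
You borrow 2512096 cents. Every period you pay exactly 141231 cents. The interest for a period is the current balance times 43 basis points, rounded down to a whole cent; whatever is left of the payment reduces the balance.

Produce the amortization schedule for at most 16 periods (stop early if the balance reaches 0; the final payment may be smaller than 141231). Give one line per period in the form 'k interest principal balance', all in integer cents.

1. interest=⌊2512096·43/10000⌋=10802; principal=141231-10802=130429; balance=2512096-130429=2381667
2. interest=⌊2381667·43/10000⌋=10241; principal=141231-10241=130990; balance=2381667-130990=2250677
3. interest=⌊2250677·43/10000⌋=9677; principal=141231-9677=131554; balance=2250677-131554=2119123
4. interest=⌊2119123·43/10000⌋=9112; principal=141231-9112=132119; balance=2119123-132119=1987004
5. interest=⌊1987004·43/10000⌋=8544; principal=141231-8544=132687; balance=1987004-132687=1854317
6. interest=⌊1854317·43/10000⌋=7973; principal=141231-7973=133258; balance=1854317-133258=1721059
7. interest=⌊1721059·43/10000⌋=7400; principal=141231-7400=133831; balance=1721059-133831=1587228
8. interest=⌊1587228·43/10000⌋=6825; principal=141231-6825=134406; balance=1587228-134406=1452822
9. interest=⌊1452822·43/10000⌋=6247; principal=141231-6247=134984; balance=1452822-134984=1317838
10. interest=⌊1317838·43/10000⌋=5666; principal=141231-5666=135565; balance=1317838-135565=1182273
11. interest=⌊1182273·43/10000⌋=5083; principal=141231-5083=136148; balance=1182273-136148=1046125
12. interest=⌊1046125·43/10000⌋=4498; principal=141231-4498=136733; balance=1046125-136733=909392
13. interest=⌊909392·43/10000⌋=3910; principal=141231-3910=137321; balance=909392-137321=772071
14. interest=⌊772071·43/10000⌋=3319; principal=141231-3319=137912; balance=772071-137912=634159
15. interest=⌊634159·43/10000⌋=2726; principal=141231-2726=138505; balance=634159-138505=495654
16. interest=⌊495654·43/10000⌋=2131; principal=141231-2131=139100; balance=495654-139100=356554

1 10802 130429 2381667
2 10241 130990 2250677
3 9677 131554 2119123
4 9112 132119 1987004
5 8544 132687 1854317
6 7973 133258 1721059
7 7400 133831 1587228
8 6825 134406 1452822
9 6247 134984 1317838
10 5666 135565 1182273
11 5083 136148 1046125
12 4498 136733 909392
13 3910 137321 772071
14 3319 137912 634159
15 2726 138505 495654
16 2131 139100 356554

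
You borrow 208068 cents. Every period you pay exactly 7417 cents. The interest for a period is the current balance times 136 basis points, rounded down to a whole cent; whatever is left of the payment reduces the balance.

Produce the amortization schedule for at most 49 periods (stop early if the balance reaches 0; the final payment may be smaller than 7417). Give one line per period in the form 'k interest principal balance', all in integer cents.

1. interest=⌊208068·136/10000⌋=2829; principal=7417-2829=4588; balance=208068-4588=203480
2. interest=⌊203480·136/10000⌋=2767; principal=7417-2767=4650; balance=203480-4650=198830
3. interest=⌊198830·136/10000⌋=2704; principal=7417-2704=4713; balance=198830-4713=194117
4. interest=⌊194117·136/10000⌋=2639; principal=7417-2639=4778; balance=194117-4778=189339
5. interest=⌊189339·136/10000⌋=2575; principal=7417-2575=4842; balance=189339-4842=184497
6. interest=⌊184497·136/10000⌋=2509; principal=7417-2509=4908; balance=184497-4908=179589
7. interest=⌊179589·136/10000⌋=2442; principal=7417-2442=4975; balance=179589-4975=174614
8. interest=⌊174614·136/10000⌋=2374; principal=7417-2374=5043; balance=174614-5043=169571
9. interest=⌊169571·136/10000⌋=2306; principal=7417-2306=5111; balance=169571-5111=164460
10. interest=⌊164460·136/10000⌋=2236; principal=7417-2236=5181; balance=164460-5181=159279
11. interest=⌊159279·136/10000⌋=2166; principal=7417-2166=5251; balance=159279-5251=154028
12. interest=⌊154028·136/10000⌋=2094; principal=7417-2094=5323; balance=154028-5323=148705
13. interest=⌊148705·136/10000⌋=2022; principal=7417-2022=5395; balance=148705-5395=143310
14. interest=⌊143310·136/10000⌋=1949; principal=7417-1949=5468; balance=143310-5468=137842
15. interest=⌊137842·136/10000⌋=1874; principal=7417-1874=5543; balance=137842-5543=132299
16. interest=⌊132299·136/10000⌋=1799; principal=7417-1799=5618; balance=132299-5618=126681
17. interest=⌊126681·136/10000⌋=1722; principal=7417-1722=5695; balance=126681-5695=120986
18. interest=⌊120986·136/10000⌋=1645; principal=7417-1645=5772; balance=120986-5772=115214
19. interest=⌊115214·136/10000⌋=1566; principal=7417-1566=5851; balance=115214-5851=109363
20. interest=⌊109363·136/10000⌋=1487; principal=7417-1487=5930; balance=109363-5930=103433
21. interest=⌊103433·136/10000⌋=1406; principal=7417-1406=6011; balance=103433-6011=97422
22. interest=⌊97422·136/10000⌋=1324; principal=7417-1324=6093; balance=97422-6093=91329
23. interest=⌊91329·136/10000⌋=1242; principal=7417-1242=6175; balance=91329-6175=85154
24. interest=⌊85154·136/10000⌋=1158; principal=7417-1158=6259; balance=85154-6259=78895
25. interest=⌊78895·136/10000⌋=1072; principal=7417-1072=6345; balance=78895-6345=72550
26. interest=⌊72550·136/10000⌋=986; principal=7417-986=6431; balance=72550-6431=66119
27. interest=⌊66119·136/10000⌋=899; principal=7417-899=6518; balance=66119-6518=59601
28. interest=⌊59601·136/10000⌋=810; principal=7417-810=6607; balance=59601-6607=52994
29. interest=⌊52994·136/10000⌋=720; principal=7417-720=6697; balance=52994-6697=46297
30. interest=⌊46297·136/10000⌋=629; principal=7417-629=6788; balance=46297-6788=39509
31. interest=⌊39509·136/10000⌋=537; principal=7417-537=6880; balance=39509-6880=32629
32. interest=⌊32629·136/10000⌋=443; principal=7417-443=6974; balance=32629-6974=25655
33. interest=⌊25655·136/10000⌋=348; principal=7417-348=7069; balance=25655-7069=18586
34. interest=⌊18586·136/10000⌋=252; principal=7417-252=7165; balance=18586-7165=11421
35. interest=⌊11421·136/10000⌋=155; principal=7417-155=7262; balance=11421-7262=4159
36. interest=⌊4159·136/10000⌋=56; principal=min(7417-56,4159)=4159; balance=4159-4159=0

1 2829 4588 203480
2 2767 4650 198830
3 2704 4713 194117
4 2639 4778 189339
5 2575 4842 184497
6 2509 4908 179589
7 2442 4975 174614
8 2374 5043 169571
9 2306 5111 164460
10 2236 5181 159279
11 2166 5251 154028
12 2094 5323 148705
13 2022 5395 143310
14 1949 5468 137842
15 1874 5543 132299
16 1799 5618 126681
17 1722 5695 120986
18 1645 5772 115214
19 1566 5851 109363
20 1487 5930 103433
21 1406 6011 97422
22 1324 6093 91329
23 1242 6175 85154
24 1158 6259 78895
25 1072 6345 72550
26 986 6431 66119
27 899 6518 59601
28 810 6607 52994
29 720 6697 46297
30 629 6788 39509
31 537 6880 32629
32 443 6974 25655
33 348 7069 18586
34 252 7165 11421
35 155 7262 4159
36 56 4159 0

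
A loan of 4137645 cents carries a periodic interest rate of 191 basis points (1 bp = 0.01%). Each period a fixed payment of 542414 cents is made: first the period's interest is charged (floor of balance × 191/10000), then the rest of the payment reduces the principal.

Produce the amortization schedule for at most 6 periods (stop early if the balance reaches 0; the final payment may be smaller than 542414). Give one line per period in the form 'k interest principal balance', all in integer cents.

1. interest=⌊4137645·191/10000⌋=79029; principal=542414-79029=463385; balance=4137645-463385=3674260
2. interest=⌊3674260·191/10000⌋=70178; principal=542414-70178=472236; balance=3674260-472236=3202024
3. interest=⌊3202024·191/10000⌋=61158; principal=542414-61158=481256; balance=3202024-481256=2720768
4. interest=⌊2720768·191/10000⌋=51966; principal=542414-51966=490448; balance=2720768-490448=2230320
5. interest=⌊2230320·191/10000⌋=42599; principal=542414-42599=499815; balance=2230320-499815=1730505
6. interest=⌊1730505·191/10000⌋=33052; principal=542414-33052=509362; balance=1730505-509362=1221143

1 79029 463385 3674260
2 70178 472236 3202024
3 61158 481256 2720768
4 51966 490448 2230320
5 42599 499815 1730505
6 33052 509362 1221143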